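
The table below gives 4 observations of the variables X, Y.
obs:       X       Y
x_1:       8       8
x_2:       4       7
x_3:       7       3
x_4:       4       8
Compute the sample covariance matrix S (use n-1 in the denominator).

Step 1 — column means:
  mean(X) = (8 + 4 + 7 + 4) / 4 = 23/4 = 5.75
  mean(Y) = (8 + 7 + 3 + 8) / 4 = 26/4 = 6.5

Step 2 — sample covariance S[i,j] = (1/(n-1)) · Σ_k (x_{k,i} - mean_i) · (x_{k,j} - mean_j), with n-1 = 3.
  S[X,X] = ((2.25)·(2.25) + (-1.75)·(-1.75) + (1.25)·(1.25) + (-1.75)·(-1.75)) / 3 = 12.75/3 = 4.25
  S[X,Y] = ((2.25)·(1.5) + (-1.75)·(0.5) + (1.25)·(-3.5) + (-1.75)·(1.5)) / 3 = -4.5/3 = -1.5
  S[Y,Y] = ((1.5)·(1.5) + (0.5)·(0.5) + (-3.5)·(-3.5) + (1.5)·(1.5)) / 3 = 17/3 = 5.6667

S is symmetric (S[j,i] = S[i,j]). Assembling:

S = [[4.25, -1.5],
 [-1.5, 5.6667]]


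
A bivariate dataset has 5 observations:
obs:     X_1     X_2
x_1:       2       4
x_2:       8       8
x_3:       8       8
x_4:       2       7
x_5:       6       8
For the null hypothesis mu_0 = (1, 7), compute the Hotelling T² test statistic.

Step 1 — sample mean vector:
  mean(X_1) = (2 + 8 + 8 + 2 + 6) / 5 = 26/5 = 5.2
  mean(X_2) = (4 + 8 + 8 + 7 + 8) / 5 = 35/5 = 7
  x̄ = (5.2, 7),  deviation x̄ - mu_0 = (5.2, 7) - (1, 7) = (4.2, 0).

Step 2 — sample covariance matrix, S[i,j] = (1/(n-1)) · Σ_k (x_{k,i} - mean_i) · (x_{k,j} - mean_j), divisor n-1 = 4:
  S[X_1,X_1] = ((-3.2)·(-3.2) + (2.8)·(2.8) + (2.8)·(2.8) + (-3.2)·(-3.2) + (0.8)·(0.8)) / 4 = 36.8/4 = 9.2
  S[X_1,X_2] = ((-3.2)·(-3) + (2.8)·(1) + (2.8)·(1) + (-3.2)·(0) + (0.8)·(1)) / 4 = 16/4 = 4
  S[X_2,X_2] = ((-3)·(-3) + (1)·(1) + (1)·(1) + (0)·(0) + (1)·(1)) / 4 = 12/4 = 3
  S = [[9.2, 4],
 [4, 3]].

Step 3 — invert S. det(S) = 9.2·3 - (4)² = 11.6.
  S^{-1} = (1/det) · [[d, -b], [-b, a]] = [[0.2586, -0.3448],
 [-0.3448, 0.7931]].

Step 4 — quadratic form (x̄ - mu_0)^T · S^{-1} · (x̄ - mu_0):
  S^{-1} · (x̄ - mu_0) = (1.0862, -1.4483),
  (x̄ - mu_0)^T · [...] = (4.2)·(1.0862) + (0)·(-1.4483) = 4.5621.

Step 5 — scale by n: T² = 5 · 4.5621 = 22.8103.

T² ≈ 22.8103


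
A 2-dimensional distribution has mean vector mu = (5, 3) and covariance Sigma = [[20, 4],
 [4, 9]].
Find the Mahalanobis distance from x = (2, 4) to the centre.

Step 1 — centre the observation: (x - mu) = (-3, 1).

Step 2 — invert Sigma. det(Sigma) = 20·9 - (4)² = 164.
  Sigma^{-1} = (1/det) · [[d, -b], [-b, a]] = [[0.0549, -0.0244],
 [-0.0244, 0.122]].

Step 3 — form the quadratic (x - mu)^T · Sigma^{-1} · (x - mu):
  Sigma^{-1} · (x - mu) = (-0.189, 0.1951).
  (x - mu)^T · [Sigma^{-1} · (x - mu)] = (-3)·(-0.189) + (1)·(0.1951) = 0.7622.

Step 4 — take square root: d = √(0.7622) ≈ 0.873.

d(x, mu) = √(0.7622) ≈ 0.873


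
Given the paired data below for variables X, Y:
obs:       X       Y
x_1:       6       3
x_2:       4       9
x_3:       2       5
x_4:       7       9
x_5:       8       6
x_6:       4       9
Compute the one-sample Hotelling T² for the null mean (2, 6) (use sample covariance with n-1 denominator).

Step 1 — sample mean vector:
  mean(X) = (6 + 4 + 2 + 7 + 8 + 4) / 6 = 31/6 = 5.1667
  mean(Y) = (3 + 9 + 5 + 9 + 6 + 9) / 6 = 41/6 = 6.8333
  x̄ = (5.1667, 6.8333),  deviation x̄ - mu_0 = (5.1667, 6.8333) - (2, 6) = (3.1667, 0.8333).

Step 2 — sample covariance matrix, S[i,j] = (1/(n-1)) · Σ_k (x_{k,i} - mean_i) · (x_{k,j} - mean_j), divisor n-1 = 5:
  S[X,X] = ((0.8333)·(0.8333) + (-1.1667)·(-1.1667) + (-3.1667)·(-3.1667) + (1.8333)·(1.8333) + (2.8333)·(2.8333) + (-1.1667)·(-1.1667)) / 5 = 24.8333/5 = 4.9667
  S[X,Y] = ((0.8333)·(-3.8333) + (-1.1667)·(2.1667) + (-3.1667)·(-1.8333) + (1.8333)·(2.1667) + (2.8333)·(-0.8333) + (-1.1667)·(2.1667)) / 5 = -0.8333/5 = -0.1667
  S[Y,Y] = ((-3.8333)·(-3.8333) + (2.1667)·(2.1667) + (-1.8333)·(-1.8333) + (2.1667)·(2.1667) + (-0.8333)·(-0.8333) + (2.1667)·(2.1667)) / 5 = 32.8333/5 = 6.5667
  S = [[4.9667, -0.1667],
 [-0.1667, 6.5667]].

Step 3 — invert S. det(S) = 4.9667·6.5667 - (-0.1667)² = 32.5867.
  S^{-1} = (1/det) · [[d, -b], [-b, a]] = [[0.2015, 0.0051],
 [0.0051, 0.1524]].

Step 4 — quadratic form (x̄ - mu_0)^T · S^{-1} · (x̄ - mu_0):
  S^{-1} · (x̄ - mu_0) = (0.6424, 0.1432),
  (x̄ - mu_0)^T · [...] = (3.1667)·(0.6424) + (0.8333)·(0.1432) = 2.1536.

Step 5 — scale by n: T² = 6 · 2.1536 = 12.9214.

T² ≈ 12.9214


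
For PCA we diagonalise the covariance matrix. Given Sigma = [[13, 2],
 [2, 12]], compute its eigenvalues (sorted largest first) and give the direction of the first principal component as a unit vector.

Step 1 — characteristic polynomial of 2×2 Sigma:
  det(Sigma - λI) = λ² - trace · λ + det = 0.
  trace = 13 + 12 = 25, det = 13·12 - (2)² = 152.
Step 2 — discriminant:
  Δ = trace² - 4·det = 625 - 608 = 17.
Step 3 — eigenvalues:
  λ = (trace ± √Δ)/2 = (25 ± 4.1231)/2,
  λ_1 = 14.5616,  λ_2 = 10.4384.

Step 4 — unit eigenvector for λ_1: solve (Sigma - λ_1 I)v = 0. First row:
  (13 - 14.5616)·v_x + (2)·v_y = 0, i.e. (-1.5616)·v_x + (2)·v_y = 0,
  so v ∝ (b, λ_1 - a) = (2, 1.5616) = u.
  ||u|| = √((2)² + (1.5616)²) = √(6.4384) ≈ 2.5374,
  v_1 = u/||u|| ≈ (0.7882, 0.6154) (||v_1|| = 1).

λ_1 = 14.5616,  λ_2 = 10.4384;  v_1 ≈ (0.7882, 0.6154)


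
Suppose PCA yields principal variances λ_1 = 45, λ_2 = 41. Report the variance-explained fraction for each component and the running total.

Step 1 — total variance = trace(Sigma) = Σ λ_i = 45 + 41 = 86.

Step 2 — fraction explained by component i = λ_i / Σ λ:
  PC1: 45/86 = 0.5233
  PC2: 41/86 = 0.4767

Step 3 — cumulative fraction after k components = (λ_1 + ... + λ_k) / Σ λ:
  k = 1: 45/86 = 0.5233
  k = 2: (45 + 41)/86 = 86/86 = 1

Summary (fraction, with percent):

explained: PC1 0.5233 (52.33%), PC2 0.4767 (47.67%);  cumulative: 0.5233, 1


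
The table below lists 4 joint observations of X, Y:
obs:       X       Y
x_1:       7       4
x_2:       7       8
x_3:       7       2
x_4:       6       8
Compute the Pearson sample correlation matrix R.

Step 1 — column means:
  mean(X) = (7 + 7 + 7 + 6) / 4 = 27/4 = 6.75
  mean(Y) = (4 + 8 + 2 + 8) / 4 = 22/4 = 5.5

Step 2 — sample variances and covariances s[i,j] = (1/(n-1)) · Σ_k (x_{k,i} - mean_i) · (x_{k,j} - mean_j), with n-1 = 3:
  s[X,X] = ((0.25)·(0.25) + (0.25)·(0.25) + (0.25)·(0.25) + (-0.75)·(-0.75)) / 3 = 0.75/3 = 0.25
  s[X,Y] = ((0.25)·(-1.5) + (0.25)·(2.5) + (0.25)·(-3.5) + (-0.75)·(2.5)) / 3 = -2.5/3 = -0.8333
  s[Y,Y] = ((-1.5)·(-1.5) + (2.5)·(2.5) + (-3.5)·(-3.5) + (2.5)·(2.5)) / 3 = 27/3 = 9
  Sample standard deviations s_i = √(s[i,i]):
  s(X) = √(0.25) = 0.5
  s(Y) = √(9) = 3

Step 3 — r_{ij} = s_{ij} / (s_i · s_j):
  r[X,X] = 1 (diagonal).
  r[X,Y] = -0.8333 / (0.5 · 3) = -0.8333 / 1.5 = -0.5556
  r[Y,Y] = 1 (diagonal).

R is symmetric with unit diagonal. Assembling:

R = [[1, -0.5556],
 [-0.5556, 1]]


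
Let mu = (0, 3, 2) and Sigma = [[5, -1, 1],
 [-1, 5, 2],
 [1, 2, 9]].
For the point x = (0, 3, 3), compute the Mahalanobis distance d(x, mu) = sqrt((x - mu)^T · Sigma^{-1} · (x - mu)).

Step 1 — centre the observation: (x - mu) = (0, 0, 1).

Step 2 — invert Sigma (cofactor / det for 3×3, or solve directly):
  Sigma^{-1} = [[0.2193, 0.0588, -0.0374],
 [0.0588, 0.2353, -0.0588],
 [-0.0374, -0.0588, 0.1283]].

Step 3 — form the quadratic (x - mu)^T · Sigma^{-1} · (x - mu):
  Sigma^{-1} · (x - mu) = (-0.0374, -0.0588, 0.1283).
  (x - mu)^T · [Sigma^{-1} · (x - mu)] = (0)·(-0.0374) + (0)·(-0.0588) + (1)·(0.1283) = 0.1283.

Step 4 — take square root: d = √(0.1283) ≈ 0.3582.

d(x, mu) = √(0.1283) ≈ 0.3582


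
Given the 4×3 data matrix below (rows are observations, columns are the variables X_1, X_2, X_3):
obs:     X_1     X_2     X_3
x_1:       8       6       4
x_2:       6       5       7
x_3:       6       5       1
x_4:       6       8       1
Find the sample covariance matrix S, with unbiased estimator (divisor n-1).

Step 1 — column means:
  mean(X_1) = (8 + 6 + 6 + 6) / 4 = 26/4 = 6.5
  mean(X_2) = (6 + 5 + 5 + 8) / 4 = 24/4 = 6
  mean(X_3) = (4 + 7 + 1 + 1) / 4 = 13/4 = 3.25

Step 2 — sample covariance S[i,j] = (1/(n-1)) · Σ_k (x_{k,i} - mean_i) · (x_{k,j} - mean_j), with n-1 = 3.
  S[X_1,X_1] = ((1.5)·(1.5) + (-0.5)·(-0.5) + (-0.5)·(-0.5) + (-0.5)·(-0.5)) / 3 = 3/3 = 1
  S[X_1,X_2] = ((1.5)·(0) + (-0.5)·(-1) + (-0.5)·(-1) + (-0.5)·(2)) / 3 = 0/3 = 0
  S[X_1,X_3] = ((1.5)·(0.75) + (-0.5)·(3.75) + (-0.5)·(-2.25) + (-0.5)·(-2.25)) / 3 = 1.5/3 = 0.5
  S[X_2,X_2] = ((0)·(0) + (-1)·(-1) + (-1)·(-1) + (2)·(2)) / 3 = 6/3 = 2
  S[X_2,X_3] = ((0)·(0.75) + (-1)·(3.75) + (-1)·(-2.25) + (2)·(-2.25)) / 3 = -6/3 = -2
  S[X_3,X_3] = ((0.75)·(0.75) + (3.75)·(3.75) + (-2.25)·(-2.25) + (-2.25)·(-2.25)) / 3 = 24.75/3 = 8.25

S is symmetric (S[j,i] = S[i,j]). Assembling:

S = [[1, 0, 0.5],
 [0, 2, -2],
 [0.5, -2, 8.25]]


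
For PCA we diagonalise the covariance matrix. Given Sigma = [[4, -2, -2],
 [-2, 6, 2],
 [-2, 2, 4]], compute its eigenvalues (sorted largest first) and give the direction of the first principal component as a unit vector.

Step 1 — characteristic polynomial p(λ) = det(λI - Sigma) = λ³ - tr·λ² + c_1·λ - det, where tr = trace, c_1 = sum of the principal 2×2 minors, det = det(Sigma):
  tr = 4 + 6 + 4 = 14,
  c_1 = (4·6 - (-2)²) + (4·4 - (-2)²) + (6·4 - (2)²) = 20 + 12 + 20 = 52,
  det = 4·(6·4 - (2)²) - (-2)·((-2)·4 - (2)·(-2)) + (-2)·((-2)·(2) - 6·(-2)) = 4·(20) - (-2)·(-4) + (-2)·(8) = 56.
  So p(λ) = λ³ - 14λ² + 52λ - 56.
Step 2 — look for an integer root (rational root theorem: any rational root is an integer divisor of 56). Testing λ = 2:
  p(2) = 8 - 56 + 104 - 56 = 0  ✓
  Dividing out (λ - 2): p(λ) = (λ - 2)(λ² - 12λ + 28).
Step 3 — remaining eigenvalues from the quadratic λ² - 12λ + 28 = 0:
  Δ = 12² - 4·28 = 144 - 112 = 32,  λ = (12 ± √32)/2 = (12 ± 5.6569)/2 ≈ 8.8284 or 3.1716.
  Sorted: λ_1 = 8.8284,  λ_2 = 3.1716,  λ_3 = 2  (check: sum = 14 = tr ✓).

Step 4 — unit eigenvector for λ_1 ≈ 8.8284: v spans the null space of (Sigma - λ_1 I), whose rows are
  r_1 = (-4.8284, -2, -2),  r_2 = (-2, -2.8284, 2),  r_3 = (-2, 2, -4.8284).
  v is orthogonal to every row, so take v ∝ r_1 × r_2 = ((-2)·(2) - (-2)·(-2.8284), (-2)·(-2) - (-4.8284)·(2), (-4.8284)·(-2.8284) - (-2)·(-2)) ≈ (-9.6569, 13.6569, 9.6569).
  Rescale (multiply by -1 so the first nonzero entry is positive): u = (9.6569, -13.6569, -9.6569).
  ||u|| = √((9.6569)² + (-13.6569)² + (-9.6569)²) = √(373.0193) ≈ 19.3137,  v_1 = u/||u|| ≈ (0.5, -0.7071, -0.5) (||v_1|| = 1).

λ_1 = 8.8284,  λ_2 = 3.1716,  λ_3 = 2;  v_1 ≈ (0.5, -0.7071, -0.5)


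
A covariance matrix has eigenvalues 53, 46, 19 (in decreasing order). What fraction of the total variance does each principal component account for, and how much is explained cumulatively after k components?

Step 1 — total variance = trace(Sigma) = Σ λ_i = 53 + 46 + 19 = 118.

Step 2 — fraction explained by component i = λ_i / Σ λ:
  PC1: 53/118 = 0.4492
  PC2: 46/118 = 0.3898
  PC3: 19/118 = 0.161

Step 3 — cumulative fraction after k components = (λ_1 + ... + λ_k) / Σ λ:
  k = 1: 53/118 = 0.4492
  k = 2: (53 + 46)/118 = 99/118 = 0.839
  k = 3: (53 + 46 + 19)/118 = 118/118 = 1

Summary (fraction, with percent):

explained: PC1 0.4492 (44.92%), PC2 0.3898 (38.98%), PC3 0.161 (16.1%);  cumulative: 0.4492, 0.839, 1


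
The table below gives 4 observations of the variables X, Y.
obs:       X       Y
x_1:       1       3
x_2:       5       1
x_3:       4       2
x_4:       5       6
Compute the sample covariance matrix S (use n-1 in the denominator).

Step 1 — column means:
  mean(X) = (1 + 5 + 4 + 5) / 4 = 15/4 = 3.75
  mean(Y) = (3 + 1 + 2 + 6) / 4 = 12/4 = 3

Step 2 — sample covariance S[i,j] = (1/(n-1)) · Σ_k (x_{k,i} - mean_i) · (x_{k,j} - mean_j), with n-1 = 3.
  S[X,X] = ((-2.75)·(-2.75) + (1.25)·(1.25) + (0.25)·(0.25) + (1.25)·(1.25)) / 3 = 10.75/3 = 3.5833
  S[X,Y] = ((-2.75)·(0) + (1.25)·(-2) + (0.25)·(-1) + (1.25)·(3)) / 3 = 1/3 = 0.3333
  S[Y,Y] = ((0)·(0) + (-2)·(-2) + (-1)·(-1) + (3)·(3)) / 3 = 14/3 = 4.6667

S is symmetric (S[j,i] = S[i,j]). Assembling:

S = [[3.5833, 0.3333],
 [0.3333, 4.6667]]


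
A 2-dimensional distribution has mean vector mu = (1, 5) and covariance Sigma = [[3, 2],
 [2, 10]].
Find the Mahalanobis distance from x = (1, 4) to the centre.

Step 1 — centre the observation: (x - mu) = (0, -1).

Step 2 — invert Sigma. det(Sigma) = 3·10 - (2)² = 26.
  Sigma^{-1} = (1/det) · [[d, -b], [-b, a]] = [[0.3846, -0.0769],
 [-0.0769, 0.1154]].

Step 3 — form the quadratic (x - mu)^T · Sigma^{-1} · (x - mu):
  Sigma^{-1} · (x - mu) = (0.0769, -0.1154).
  (x - mu)^T · [Sigma^{-1} · (x - mu)] = (0)·(0.0769) + (-1)·(-0.1154) = 0.1154.

Step 4 — take square root: d = √(0.1154) ≈ 0.3397.

d(x, mu) = √(0.1154) ≈ 0.3397


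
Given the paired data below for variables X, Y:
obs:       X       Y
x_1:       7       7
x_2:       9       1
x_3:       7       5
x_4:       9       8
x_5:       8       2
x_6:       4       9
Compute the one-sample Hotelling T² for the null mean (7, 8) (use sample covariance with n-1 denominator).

Step 1 — sample mean vector:
  mean(X) = (7 + 9 + 7 + 9 + 8 + 4) / 6 = 44/6 = 7.3333
  mean(Y) = (7 + 1 + 5 + 8 + 2 + 9) / 6 = 32/6 = 5.3333
  x̄ = (7.3333, 5.3333),  deviation x̄ - mu_0 = (7.3333, 5.3333) - (7, 8) = (0.3333, -2.6667).

Step 2 — sample covariance matrix, S[i,j] = (1/(n-1)) · Σ_k (x_{k,i} - mean_i) · (x_{k,j} - mean_j), divisor n-1 = 5:
  S[X,X] = ((-0.3333)·(-0.3333) + (1.6667)·(1.6667) + (-0.3333)·(-0.3333) + (1.6667)·(1.6667) + (0.6667)·(0.6667) + (-3.3333)·(-3.3333)) / 5 = 17.3333/5 = 3.4667
  S[X,Y] = ((-0.3333)·(1.6667) + (1.6667)·(-4.3333) + (-0.3333)·(-0.3333) + (1.6667)·(2.6667) + (0.6667)·(-3.3333) + (-3.3333)·(3.6667)) / 5 = -17.6667/5 = -3.5333
  S[Y,Y] = ((1.6667)·(1.6667) + (-4.3333)·(-4.3333) + (-0.3333)·(-0.3333) + (2.6667)·(2.6667) + (-3.3333)·(-3.3333) + (3.6667)·(3.6667)) / 5 = 53.3333/5 = 10.6667
  S = [[3.4667, -3.5333],
 [-3.5333, 10.6667]].

Step 3 — invert S. det(S) = 3.4667·10.6667 - (-3.5333)² = 24.4933.
  S^{-1} = (1/det) · [[d, -b], [-b, a]] = [[0.4355, 0.1443],
 [0.1443, 0.1415]].

Step 4 — quadratic form (x̄ - mu_0)^T · S^{-1} · (x̄ - mu_0):
  S^{-1} · (x̄ - mu_0) = (-0.2395, -0.3293),
  (x̄ - mu_0)^T · [...] = (0.3333)·(-0.2395) + (-2.6667)·(-0.3293) = 0.7984.

Step 5 — scale by n: T² = 6 · 0.7984 = 4.7904.

T² ≈ 4.7904


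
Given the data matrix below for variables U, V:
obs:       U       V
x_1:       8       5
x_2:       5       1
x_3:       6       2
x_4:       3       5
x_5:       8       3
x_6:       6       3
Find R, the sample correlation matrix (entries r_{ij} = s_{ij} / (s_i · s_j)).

Step 1 — column means:
  mean(U) = (8 + 5 + 6 + 3 + 8 + 6) / 6 = 36/6 = 6
  mean(V) = (5 + 1 + 2 + 5 + 3 + 3) / 6 = 19/6 = 3.1667

Step 2 — sample variances and covariances s[i,j] = (1/(n-1)) · Σ_k (x_{k,i} - mean_i) · (x_{k,j} - mean_j), with n-1 = 5:
  s[U,U] = ((2)·(2) + (-1)·(-1) + (0)·(0) + (-3)·(-3) + (2)·(2) + (0)·(0)) / 5 = 18/5 = 3.6
  s[U,V] = ((2)·(1.8333) + (-1)·(-2.1667) + (0)·(-1.1667) + (-3)·(1.8333) + (2)·(-0.1667) + (0)·(-0.1667)) / 5 = 0/5 = 0
  s[V,V] = ((1.8333)·(1.8333) + (-2.1667)·(-2.1667) + (-1.1667)·(-1.1667) + (1.8333)·(1.8333) + (-0.1667)·(-0.1667) + (-0.1667)·(-0.1667)) / 5 = 12.8333/5 = 2.5667
  Sample standard deviations s_i = √(s[i,i]):
  s(U) = √(3.6) = 1.8974
  s(V) = √(2.5667) = 1.6021

Step 3 — r_{ij} = s_{ij} / (s_i · s_j):
  r[U,U] = 1 (diagonal).
  r[U,V] = 0 / (1.8974 · 1.6021) = 0 / 3.0397 = 0
  r[V,V] = 1 (diagonal).

R is symmetric with unit diagonal. Assembling:

R = [[1, 0],
 [0, 1]]


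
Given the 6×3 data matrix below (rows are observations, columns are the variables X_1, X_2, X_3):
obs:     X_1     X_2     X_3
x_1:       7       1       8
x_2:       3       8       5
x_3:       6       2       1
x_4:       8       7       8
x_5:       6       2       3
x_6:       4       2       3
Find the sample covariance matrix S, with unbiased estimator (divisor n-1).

Step 1 — column means:
  mean(X_1) = (7 + 3 + 6 + 8 + 6 + 4) / 6 = 34/6 = 5.6667
  mean(X_2) = (1 + 8 + 2 + 7 + 2 + 2) / 6 = 22/6 = 3.6667
  mean(X_3) = (8 + 5 + 1 + 8 + 3 + 3) / 6 = 28/6 = 4.6667

Step 2 — sample covariance S[i,j] = (1/(n-1)) · Σ_k (x_{k,i} - mean_i) · (x_{k,j} - mean_j), with n-1 = 5.
  S[X_1,X_1] = ((1.3333)·(1.3333) + (-2.6667)·(-2.6667) + (0.3333)·(0.3333) + (2.3333)·(2.3333) + (0.3333)·(0.3333) + (-1.6667)·(-1.6667)) / 5 = 17.3333/5 = 3.4667
  S[X_1,X_2] = ((1.3333)·(-2.6667) + (-2.6667)·(4.3333) + (0.3333)·(-1.6667) + (2.3333)·(3.3333) + (0.3333)·(-1.6667) + (-1.6667)·(-1.6667)) / 5 = -5.6667/5 = -1.1333
  S[X_1,X_3] = ((1.3333)·(3.3333) + (-2.6667)·(0.3333) + (0.3333)·(-3.6667) + (2.3333)·(3.3333) + (0.3333)·(-1.6667) + (-1.6667)·(-1.6667)) / 5 = 12.3333/5 = 2.4667
  S[X_2,X_2] = ((-2.6667)·(-2.6667) + (4.3333)·(4.3333) + (-1.6667)·(-1.6667) + (3.3333)·(3.3333) + (-1.6667)·(-1.6667) + (-1.6667)·(-1.6667)) / 5 = 45.3333/5 = 9.0667
  S[X_2,X_3] = ((-2.6667)·(3.3333) + (4.3333)·(0.3333) + (-1.6667)·(-3.6667) + (3.3333)·(3.3333) + (-1.6667)·(-1.6667) + (-1.6667)·(-1.6667)) / 5 = 15.3333/5 = 3.0667
  S[X_3,X_3] = ((3.3333)·(3.3333) + (0.3333)·(0.3333) + (-3.6667)·(-3.6667) + (3.3333)·(3.3333) + (-1.6667)·(-1.6667) + (-1.6667)·(-1.6667)) / 5 = 41.3333/5 = 8.2667

S is symmetric (S[j,i] = S[i,j]). Assembling:

S = [[3.4667, -1.1333, 2.4667],
 [-1.1333, 9.0667, 3.0667],
 [2.4667, 3.0667, 8.2667]]


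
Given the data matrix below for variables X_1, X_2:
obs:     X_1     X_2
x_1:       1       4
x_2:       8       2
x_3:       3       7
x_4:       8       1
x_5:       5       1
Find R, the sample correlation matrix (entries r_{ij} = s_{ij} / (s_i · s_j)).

Step 1 — column means:
  mean(X_1) = (1 + 8 + 3 + 8 + 5) / 5 = 25/5 = 5
  mean(X_2) = (4 + 2 + 7 + 1 + 1) / 5 = 15/5 = 3

Step 2 — sample variances and covariances s[i,j] = (1/(n-1)) · Σ_k (x_{k,i} - mean_i) · (x_{k,j} - mean_j), with n-1 = 4:
  s[X_1,X_1] = ((-4)·(-4) + (3)·(3) + (-2)·(-2) + (3)·(3) + (0)·(0)) / 4 = 38/4 = 9.5
  s[X_1,X_2] = ((-4)·(1) + (3)·(-1) + (-2)·(4) + (3)·(-2) + (0)·(-2)) / 4 = -21/4 = -5.25
  s[X_2,X_2] = ((1)·(1) + (-1)·(-1) + (4)·(4) + (-2)·(-2) + (-2)·(-2)) / 4 = 26/4 = 6.5
  Sample standard deviations s_i = √(s[i,i]):
  s(X_1) = √(9.5) = 3.0822
  s(X_2) = √(6.5) = 2.5495

Step 3 — r_{ij} = s_{ij} / (s_i · s_j):
  r[X_1,X_1] = 1 (diagonal).
  r[X_1,X_2] = -5.25 / (3.0822 · 2.5495) = -5.25 / 7.8581 = -0.6681
  r[X_2,X_2] = 1 (diagonal).

R is symmetric with unit diagonal. Assembling:

R = [[1, -0.6681],
 [-0.6681, 1]]


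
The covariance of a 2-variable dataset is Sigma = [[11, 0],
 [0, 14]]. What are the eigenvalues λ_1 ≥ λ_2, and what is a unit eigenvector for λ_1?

Step 1 — characteristic polynomial of 2×2 Sigma:
  det(Sigma - λI) = λ² - trace · λ + det = 0.
  trace = 11 + 14 = 25, det = 11·14 - (0)² = 154.
Step 2 — discriminant:
  Δ = trace² - 4·det = 625 - 616 = 9.
Step 3 — eigenvalues:
  λ = (trace ± √Δ)/2 = (25 ± 3)/2,
  λ_1 = 14,  λ_2 = 11.

Step 4 — unit eigenvector for λ_1: Sigma is diagonal, so its eigenvectors are the coordinate axes. λ_1 = 14 is the diagonal entry on the second coordinate axis, hence
  v_1 = (0, 1) (||v_1|| = 1).

λ_1 = 14,  λ_2 = 11;  v_1 ≈ (0, 1)


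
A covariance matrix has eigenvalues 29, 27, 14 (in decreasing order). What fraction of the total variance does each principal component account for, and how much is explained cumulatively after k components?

Step 1 — total variance = trace(Sigma) = Σ λ_i = 29 + 27 + 14 = 70.

Step 2 — fraction explained by component i = λ_i / Σ λ:
  PC1: 29/70 = 0.4143
  PC2: 27/70 = 0.3857
  PC3: 14/70 = 0.2

Step 3 — cumulative fraction after k components = (λ_1 + ... + λ_k) / Σ λ:
  k = 1: 29/70 = 0.4143
  k = 2: (29 + 27)/70 = 56/70 = 0.8
  k = 3: (29 + 27 + 14)/70 = 70/70 = 1

Summary (fraction, with percent):

explained: PC1 0.4143 (41.43%), PC2 0.3857 (38.57%), PC3 0.2 (20%);  cumulative: 0.4143, 0.8, 1


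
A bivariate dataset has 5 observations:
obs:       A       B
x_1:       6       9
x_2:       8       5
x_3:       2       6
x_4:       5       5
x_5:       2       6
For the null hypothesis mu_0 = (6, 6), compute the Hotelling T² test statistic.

Step 1 — sample mean vector:
  mean(A) = (6 + 8 + 2 + 5 + 2) / 5 = 23/5 = 4.6
  mean(B) = (9 + 5 + 6 + 5 + 6) / 5 = 31/5 = 6.2
  x̄ = (4.6, 6.2),  deviation x̄ - mu_0 = (4.6, 6.2) - (6, 6) = (-1.4, 0.2).

Step 2 — sample covariance matrix, S[i,j] = (1/(n-1)) · Σ_k (x_{k,i} - mean_i) · (x_{k,j} - mean_j), divisor n-1 = 4:
  S[A,A] = ((1.4)·(1.4) + (3.4)·(3.4) + (-2.6)·(-2.6) + (0.4)·(0.4) + (-2.6)·(-2.6)) / 4 = 27.2/4 = 6.8
  S[A,B] = ((1.4)·(2.8) + (3.4)·(-1.2) + (-2.6)·(-0.2) + (0.4)·(-1.2) + (-2.6)·(-0.2)) / 4 = 0.4/4 = 0.1
  S[B,B] = ((2.8)·(2.8) + (-1.2)·(-1.2) + (-0.2)·(-0.2) + (-1.2)·(-1.2) + (-0.2)·(-0.2)) / 4 = 10.8/4 = 2.7
  S = [[6.8, 0.1],
 [0.1, 2.7]].

Step 3 — invert S. det(S) = 6.8·2.7 - (0.1)² = 18.35.
  S^{-1} = (1/det) · [[d, -b], [-b, a]] = [[0.1471, -0.0054],
 [-0.0054, 0.3706]].

Step 4 — quadratic form (x̄ - mu_0)^T · S^{-1} · (x̄ - mu_0):
  S^{-1} · (x̄ - mu_0) = (-0.2071, 0.0817),
  (x̄ - mu_0)^T · [...] = (-1.4)·(-0.2071) + (0.2)·(0.0817) = 0.3063.

Step 5 — scale by n: T² = 5 · 0.3063 = 1.5313.

T² ≈ 1.5313


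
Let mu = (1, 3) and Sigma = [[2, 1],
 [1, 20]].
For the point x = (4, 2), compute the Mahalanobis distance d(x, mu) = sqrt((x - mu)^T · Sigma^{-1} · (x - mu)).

Step 1 — centre the observation: (x - mu) = (3, -1).

Step 2 — invert Sigma. det(Sigma) = 2·20 - (1)² = 39.
  Sigma^{-1} = (1/det) · [[d, -b], [-b, a]] = [[0.5128, -0.0256],
 [-0.0256, 0.0513]].

Step 3 — form the quadratic (x - mu)^T · Sigma^{-1} · (x - mu):
  Sigma^{-1} · (x - mu) = (1.5641, -0.1282).
  (x - mu)^T · [Sigma^{-1} · (x - mu)] = (3)·(1.5641) + (-1)·(-0.1282) = 4.8205.

Step 4 — take square root: d = √(4.8205) ≈ 2.1956.

d(x, mu) = √(4.8205) ≈ 2.1956


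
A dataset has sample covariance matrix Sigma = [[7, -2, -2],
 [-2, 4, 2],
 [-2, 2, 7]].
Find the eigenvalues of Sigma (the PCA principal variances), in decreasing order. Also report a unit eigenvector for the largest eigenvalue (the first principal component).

Step 1 — characteristic polynomial p(λ) = det(λI - Sigma) = λ³ - tr·λ² + c_1·λ - det, where tr = trace, c_1 = sum of the principal 2×2 minors, det = det(Sigma):
  tr = 7 + 4 + 7 = 18,
  c_1 = (7·4 - (-2)²) + (7·7 - (-2)²) + (4·7 - (2)²) = 24 + 45 + 24 = 93,
  det = 7·(4·7 - (2)²) - (-2)·((-2)·7 - (2)·(-2)) + (-2)·((-2)·(2) - 4·(-2)) = 7·(24) - (-2)·(-10) + (-2)·(4) = 140.
  So p(λ) = λ³ - 18λ² + 93λ - 140.
Step 2 — look for an integer root (rational root theorem: any rational root is an integer divisor of 140). Testing λ = 5:
  p(5) = 125 - 450 + 465 - 140 = 0  ✓
  Dividing out (λ - 5): p(λ) = (λ - 5)(λ² - 13λ + 28).
Step 3 — remaining eigenvalues from the quadratic λ² - 13λ + 28 = 0:
  Δ = 13² - 4·28 = 169 - 112 = 57,  λ = (13 ± √57)/2 = (13 ± 7.5498)/2 ≈ 10.2749 or 2.7251.
  Sorted: λ_1 = 10.2749,  λ_2 = 5,  λ_3 = 2.7251  (check: sum = 18 = tr ✓).

Step 4 — unit eigenvector for λ_1 ≈ 10.2749: v spans the null space of (Sigma - λ_1 I), whose rows are
  r_1 = (-3.2749, -2, -2),  r_2 = (-2, -6.2749, 2),  r_3 = (-2, 2, -3.2749).
  v is orthogonal to every row, so take v ∝ r_1 × r_2 = ((-2)·(2) - (-2)·(-6.2749), (-2)·(-2) - (-3.2749)·(2), (-3.2749)·(-6.2749) - (-2)·(-2)) ≈ (-16.5498, 10.5498, 16.5498).
  Rescale (multiply by -1 so the first nonzero entry is positive): u = (16.5498, -10.5498, -16.5498).
  ||u|| = √((16.5498)² + (-10.5498)² + (-16.5498)²) = √(659.093) ≈ 25.6728,  v_1 = u/||u|| ≈ (0.6446, -0.4109, -0.6446) (||v_1|| = 1).

λ_1 = 10.2749,  λ_2 = 5,  λ_3 = 2.7251;  v_1 ≈ (0.6446, -0.4109, -0.6446)


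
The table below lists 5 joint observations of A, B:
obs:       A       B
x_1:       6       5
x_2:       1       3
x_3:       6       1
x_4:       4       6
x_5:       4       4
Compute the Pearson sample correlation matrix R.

Step 1 — column means:
  mean(A) = (6 + 1 + 6 + 4 + 4) / 5 = 21/5 = 4.2
  mean(B) = (5 + 3 + 1 + 6 + 4) / 5 = 19/5 = 3.8

Step 2 — sample variances and covariances s[i,j] = (1/(n-1)) · Σ_k (x_{k,i} - mean_i) · (x_{k,j} - mean_j), with n-1 = 4:
  s[A,A] = ((1.8)·(1.8) + (-3.2)·(-3.2) + (1.8)·(1.8) + (-0.2)·(-0.2) + (-0.2)·(-0.2)) / 4 = 16.8/4 = 4.2
  s[A,B] = ((1.8)·(1.2) + (-3.2)·(-0.8) + (1.8)·(-2.8) + (-0.2)·(2.2) + (-0.2)·(0.2)) / 4 = -0.8/4 = -0.2
  s[B,B] = ((1.2)·(1.2) + (-0.8)·(-0.8) + (-2.8)·(-2.8) + (2.2)·(2.2) + (0.2)·(0.2)) / 4 = 14.8/4 = 3.7
  Sample standard deviations s_i = √(s[i,i]):
  s(A) = √(4.2) = 2.0494
  s(B) = √(3.7) = 1.9235

Step 3 — r_{ij} = s_{ij} / (s_i · s_j):
  r[A,A] = 1 (diagonal).
  r[A,B] = -0.2 / (2.0494 · 1.9235) = -0.2 / 3.9421 = -0.0507
  r[B,B] = 1 (diagonal).

R is symmetric with unit diagonal. Assembling:

R = [[1, -0.0507],
 [-0.0507, 1]]


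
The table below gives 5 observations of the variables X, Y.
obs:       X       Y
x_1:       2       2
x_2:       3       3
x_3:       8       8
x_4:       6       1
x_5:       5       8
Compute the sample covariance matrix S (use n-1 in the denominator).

Step 1 — column means:
  mean(X) = (2 + 3 + 8 + 6 + 5) / 5 = 24/5 = 4.8
  mean(Y) = (2 + 3 + 8 + 1 + 8) / 5 = 22/5 = 4.4

Step 2 — sample covariance S[i,j] = (1/(n-1)) · Σ_k (x_{k,i} - mean_i) · (x_{k,j} - mean_j), with n-1 = 4.
  S[X,X] = ((-2.8)·(-2.8) + (-1.8)·(-1.8) + (3.2)·(3.2) + (1.2)·(1.2) + (0.2)·(0.2)) / 4 = 22.8/4 = 5.7
  S[X,Y] = ((-2.8)·(-2.4) + (-1.8)·(-1.4) + (3.2)·(3.6) + (1.2)·(-3.4) + (0.2)·(3.6)) / 4 = 17.4/4 = 4.35
  S[Y,Y] = ((-2.4)·(-2.4) + (-1.4)·(-1.4) + (3.6)·(3.6) + (-3.4)·(-3.4) + (3.6)·(3.6)) / 4 = 45.2/4 = 11.3

S is symmetric (S[j,i] = S[i,j]). Assembling:

S = [[5.7, 4.35],
 [4.35, 11.3]]


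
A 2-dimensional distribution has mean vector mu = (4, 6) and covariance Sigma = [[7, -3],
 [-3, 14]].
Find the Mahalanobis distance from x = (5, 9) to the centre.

Step 1 — centre the observation: (x - mu) = (1, 3).

Step 2 — invert Sigma. det(Sigma) = 7·14 - (-3)² = 89.
  Sigma^{-1} = (1/det) · [[d, -b], [-b, a]] = [[0.1573, 0.0337],
 [0.0337, 0.0787]].

Step 3 — form the quadratic (x - mu)^T · Sigma^{-1} · (x - mu):
  Sigma^{-1} · (x - mu) = (0.2584, 0.2697).
  (x - mu)^T · [Sigma^{-1} · (x - mu)] = (1)·(0.2584) + (3)·(0.2697) = 1.0674.

Step 4 — take square root: d = √(1.0674) ≈ 1.0332.

d(x, mu) = √(1.0674) ≈ 1.0332


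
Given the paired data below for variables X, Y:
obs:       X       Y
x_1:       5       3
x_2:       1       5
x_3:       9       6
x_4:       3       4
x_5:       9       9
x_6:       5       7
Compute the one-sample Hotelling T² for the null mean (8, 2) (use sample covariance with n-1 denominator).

Step 1 — sample mean vector:
  mean(X) = (5 + 1 + 9 + 3 + 9 + 5) / 6 = 32/6 = 5.3333
  mean(Y) = (3 + 5 + 6 + 4 + 9 + 7) / 6 = 34/6 = 5.6667
  x̄ = (5.3333, 5.6667),  deviation x̄ - mu_0 = (5.3333, 5.6667) - (8, 2) = (-2.6667, 3.6667).

Step 2 — sample covariance matrix, S[i,j] = (1/(n-1)) · Σ_k (x_{k,i} - mean_i) · (x_{k,j} - mean_j), divisor n-1 = 5:
  S[X,X] = ((-0.3333)·(-0.3333) + (-4.3333)·(-4.3333) + (3.6667)·(3.6667) + (-2.3333)·(-2.3333) + (3.6667)·(3.6667) + (-0.3333)·(-0.3333)) / 5 = 51.3333/5 = 10.2667
  S[X,Y] = ((-0.3333)·(-2.6667) + (-4.3333)·(-0.6667) + (3.6667)·(0.3333) + (-2.3333)·(-1.6667) + (3.6667)·(3.3333) + (-0.3333)·(1.3333)) / 5 = 20.6667/5 = 4.1333
  S[Y,Y] = ((-2.6667)·(-2.6667) + (-0.6667)·(-0.6667) + (0.3333)·(0.3333) + (-1.6667)·(-1.6667) + (3.3333)·(3.3333) + (1.3333)·(1.3333)) / 5 = 23.3333/5 = 4.6667
  S = [[10.2667, 4.1333],
 [4.1333, 4.6667]].

Step 3 — invert S. det(S) = 10.2667·4.6667 - (4.1333)² = 30.8267.
  S^{-1} = (1/det) · [[d, -b], [-b, a]] = [[0.1514, -0.1341],
 [-0.1341, 0.333]].

Step 4 — quadratic form (x̄ - mu_0)^T · S^{-1} · (x̄ - mu_0):
  S^{-1} · (x̄ - mu_0) = (-0.8953, 1.5787),
  (x̄ - mu_0)^T · [...] = (-2.6667)·(-0.8953) + (3.6667)·(1.5787) = 8.1762.

Step 5 — scale by n: T² = 6 · 8.1762 = 49.0571.

T² ≈ 49.0571


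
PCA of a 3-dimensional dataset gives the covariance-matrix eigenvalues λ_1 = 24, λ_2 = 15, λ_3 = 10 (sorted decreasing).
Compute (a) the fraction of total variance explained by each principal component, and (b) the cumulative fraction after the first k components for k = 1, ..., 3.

Step 1 — total variance = trace(Sigma) = Σ λ_i = 24 + 15 + 10 = 49.

Step 2 — fraction explained by component i = λ_i / Σ λ:
  PC1: 24/49 = 0.4898
  PC2: 15/49 = 0.3061
  PC3: 10/49 = 0.2041

Step 3 — cumulative fraction after k components = (λ_1 + ... + λ_k) / Σ λ:
  k = 1: 24/49 = 0.4898
  k = 2: (24 + 15)/49 = 39/49 = 0.7959
  k = 3: (24 + 15 + 10)/49 = 49/49 = 1

Summary (fraction, with percent):

explained: PC1 0.4898 (48.98%), PC2 0.3061 (30.61%), PC3 0.2041 (20.41%);  cumulative: 0.4898, 0.7959, 1


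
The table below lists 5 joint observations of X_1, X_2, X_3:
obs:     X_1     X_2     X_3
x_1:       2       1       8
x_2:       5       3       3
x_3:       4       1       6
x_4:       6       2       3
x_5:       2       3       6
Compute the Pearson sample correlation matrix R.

Step 1 — column means:
  mean(X_1) = (2 + 5 + 4 + 6 + 2) / 5 = 19/5 = 3.8
  mean(X_2) = (1 + 3 + 1 + 2 + 3) / 5 = 10/5 = 2
  mean(X_3) = (8 + 3 + 6 + 3 + 6) / 5 = 26/5 = 5.2

Step 2 — sample variances and covariances s[i,j] = (1/(n-1)) · Σ_k (x_{k,i} - mean_i) · (x_{k,j} - mean_j), with n-1 = 4:
  s[X_1,X_1] = ((-1.8)·(-1.8) + (1.2)·(1.2) + (0.2)·(0.2) + (2.2)·(2.2) + (-1.8)·(-1.8)) / 4 = 12.8/4 = 3.2
  s[X_1,X_2] = ((-1.8)·(-1) + (1.2)·(1) + (0.2)·(-1) + (2.2)·(0) + (-1.8)·(1)) / 4 = 1/4 = 0.25
  s[X_1,X_3] = ((-1.8)·(2.8) + (1.2)·(-2.2) + (0.2)·(0.8) + (2.2)·(-2.2) + (-1.8)·(0.8)) / 4 = -13.8/4 = -3.45
  s[X_2,X_2] = ((-1)·(-1) + (1)·(1) + (-1)·(-1) + (0)·(0) + (1)·(1)) / 4 = 4/4 = 1
  s[X_2,X_3] = ((-1)·(2.8) + (1)·(-2.2) + (-1)·(0.8) + (0)·(-2.2) + (1)·(0.8)) / 4 = -5/4 = -1.25
  s[X_3,X_3] = ((2.8)·(2.8) + (-2.2)·(-2.2) + (0.8)·(0.8) + (-2.2)·(-2.2) + (0.8)·(0.8)) / 4 = 18.8/4 = 4.7
  Sample standard deviations s_i = √(s[i,i]):
  s(X_1) = √(3.2) = 1.7889
  s(X_2) = √(1) = 1
  s(X_3) = √(4.7) = 2.1679

Step 3 — r_{ij} = s_{ij} / (s_i · s_j):
  r[X_1,X_1] = 1 (diagonal).
  r[X_1,X_2] = 0.25 / (1.7889 · 1) = 0.25 / 1.7889 = 0.1398
  r[X_1,X_3] = -3.45 / (1.7889 · 2.1679) = -3.45 / 3.8781 = -0.8896
  r[X_2,X_2] = 1 (diagonal).
  r[X_2,X_3] = -1.25 / (1 · 2.1679) = -1.25 / 2.1679 = -0.5766
  r[X_3,X_3] = 1 (diagonal).

R is symmetric with unit diagonal. Assembling:

R = [[1, 0.1398, -0.8896],
 [0.1398, 1, -0.5766],
 [-0.8896, -0.5766, 1]]


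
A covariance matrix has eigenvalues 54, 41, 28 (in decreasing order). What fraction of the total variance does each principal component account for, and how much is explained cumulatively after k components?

Step 1 — total variance = trace(Sigma) = Σ λ_i = 54 + 41 + 28 = 123.

Step 2 — fraction explained by component i = λ_i / Σ λ:
  PC1: 54/123 = 0.439
  PC2: 41/123 = 0.3333
  PC3: 28/123 = 0.2276

Step 3 — cumulative fraction after k components = (λ_1 + ... + λ_k) / Σ λ:
  k = 1: 54/123 = 0.439
  k = 2: (54 + 41)/123 = 95/123 = 0.7724
  k = 3: (54 + 41 + 28)/123 = 123/123 = 1

Summary (fraction, with percent):

explained: PC1 0.439 (43.9%), PC2 0.3333 (33.33%), PC3 0.2276 (22.76%);  cumulative: 0.439, 0.7724, 1


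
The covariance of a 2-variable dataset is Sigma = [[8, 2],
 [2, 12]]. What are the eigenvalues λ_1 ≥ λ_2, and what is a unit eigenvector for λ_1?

Step 1 — characteristic polynomial of 2×2 Sigma:
  det(Sigma - λI) = λ² - trace · λ + det = 0.
  trace = 8 + 12 = 20, det = 8·12 - (2)² = 92.
Step 2 — discriminant:
  Δ = trace² - 4·det = 400 - 368 = 32.
Step 3 — eigenvalues:
  λ = (trace ± √Δ)/2 = (20 ± 5.6569)/2,
  λ_1 = 12.8284,  λ_2 = 7.1716.

Step 4 — unit eigenvector for λ_1: solve (Sigma - λ_1 I)v = 0. First row:
  (8 - 12.8284)·v_x + (2)·v_y = 0, i.e. (-4.8284)·v_x + (2)·v_y = 0,
  so v ∝ (b, λ_1 - a) = (2, 4.8284) = u.
  ||u|| = √((2)² + (4.8284)²) = √(27.3137) ≈ 5.2263,
  v_1 = u/||u|| ≈ (0.3827, 0.9239) (||v_1|| = 1).

λ_1 = 12.8284,  λ_2 = 7.1716;  v_1 ≈ (0.3827, 0.9239)


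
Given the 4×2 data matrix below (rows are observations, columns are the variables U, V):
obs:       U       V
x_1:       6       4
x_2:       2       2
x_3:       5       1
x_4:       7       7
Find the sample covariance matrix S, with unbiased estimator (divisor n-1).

Step 1 — column means:
  mean(U) = (6 + 2 + 5 + 7) / 4 = 20/4 = 5
  mean(V) = (4 + 2 + 1 + 7) / 4 = 14/4 = 3.5

Step 2 — sample covariance S[i,j] = (1/(n-1)) · Σ_k (x_{k,i} - mean_i) · (x_{k,j} - mean_j), with n-1 = 3.
  S[U,U] = ((1)·(1) + (-3)·(-3) + (0)·(0) + (2)·(2)) / 3 = 14/3 = 4.6667
  S[U,V] = ((1)·(0.5) + (-3)·(-1.5) + (0)·(-2.5) + (2)·(3.5)) / 3 = 12/3 = 4
  S[V,V] = ((0.5)·(0.5) + (-1.5)·(-1.5) + (-2.5)·(-2.5) + (3.5)·(3.5)) / 3 = 21/3 = 7

S is symmetric (S[j,i] = S[i,j]). Assembling:

S = [[4.6667, 4],
 [4, 7]]


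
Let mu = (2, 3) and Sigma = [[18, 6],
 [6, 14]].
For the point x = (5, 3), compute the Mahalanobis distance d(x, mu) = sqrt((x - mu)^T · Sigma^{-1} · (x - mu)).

Step 1 — centre the observation: (x - mu) = (3, 0).

Step 2 — invert Sigma. det(Sigma) = 18·14 - (6)² = 216.
  Sigma^{-1} = (1/det) · [[d, -b], [-b, a]] = [[0.0648, -0.0278],
 [-0.0278, 0.0833]].

Step 3 — form the quadratic (x - mu)^T · Sigma^{-1} · (x - mu):
  Sigma^{-1} · (x - mu) = (0.1944, -0.0833).
  (x - mu)^T · [Sigma^{-1} · (x - mu)] = (3)·(0.1944) + (0)·(-0.0833) = 0.5833.

Step 4 — take square root: d = √(0.5833) ≈ 0.7638.

d(x, mu) = √(0.5833) ≈ 0.7638


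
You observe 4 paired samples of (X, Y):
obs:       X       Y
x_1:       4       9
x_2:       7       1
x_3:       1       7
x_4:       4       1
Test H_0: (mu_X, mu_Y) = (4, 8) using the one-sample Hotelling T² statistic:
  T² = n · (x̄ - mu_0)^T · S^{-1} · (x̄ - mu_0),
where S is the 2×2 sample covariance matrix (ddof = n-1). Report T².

Step 1 — sample mean vector:
  mean(X) = (4 + 7 + 1 + 4) / 4 = 16/4 = 4
  mean(Y) = (9 + 1 + 7 + 1) / 4 = 18/4 = 4.5
  x̄ = (4, 4.5),  deviation x̄ - mu_0 = (4, 4.5) - (4, 8) = (0, -3.5).

Step 2 — sample covariance matrix, S[i,j] = (1/(n-1)) · Σ_k (x_{k,i} - mean_i) · (x_{k,j} - mean_j), divisor n-1 = 3:
  S[X,X] = ((0)·(0) + (3)·(3) + (-3)·(-3) + (0)·(0)) / 3 = 18/3 = 6
  S[X,Y] = ((0)·(4.5) + (3)·(-3.5) + (-3)·(2.5) + (0)·(-3.5)) / 3 = -18/3 = -6
  S[Y,Y] = ((4.5)·(4.5) + (-3.5)·(-3.5) + (2.5)·(2.5) + (-3.5)·(-3.5)) / 3 = 51/3 = 17
  S = [[6, -6],
 [-6, 17]].

Step 3 — invert S. det(S) = 6·17 - (-6)² = 66.
  S^{-1} = (1/det) · [[d, -b], [-b, a]] = [[0.2576, 0.0909],
 [0.0909, 0.0909]].

Step 4 — quadratic form (x̄ - mu_0)^T · S^{-1} · (x̄ - mu_0):
  S^{-1} · (x̄ - mu_0) = (-0.3182, -0.3182),
  (x̄ - mu_0)^T · [...] = (0)·(-0.3182) + (-3.5)·(-0.3182) = 1.1136.

Step 5 — scale by n: T² = 4 · 1.1136 = 4.4545.

T² ≈ 4.4545


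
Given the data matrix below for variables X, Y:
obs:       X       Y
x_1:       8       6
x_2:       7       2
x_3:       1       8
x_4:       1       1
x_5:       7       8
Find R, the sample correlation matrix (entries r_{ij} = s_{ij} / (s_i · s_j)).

Step 1 — column means:
  mean(X) = (8 + 7 + 1 + 1 + 7) / 5 = 24/5 = 4.8
  mean(Y) = (6 + 2 + 8 + 1 + 8) / 5 = 25/5 = 5

Step 2 — sample variances and covariances s[i,j] = (1/(n-1)) · Σ_k (x_{k,i} - mean_i) · (x_{k,j} - mean_j), with n-1 = 4:
  s[X,X] = ((3.2)·(3.2) + (2.2)·(2.2) + (-3.8)·(-3.8) + (-3.8)·(-3.8) + (2.2)·(2.2)) / 4 = 48.8/4 = 12.2
  s[X,Y] = ((3.2)·(1) + (2.2)·(-3) + (-3.8)·(3) + (-3.8)·(-4) + (2.2)·(3)) / 4 = 7/4 = 1.75
  s[Y,Y] = ((1)·(1) + (-3)·(-3) + (3)·(3) + (-4)·(-4) + (3)·(3)) / 4 = 44/4 = 11
  Sample standard deviations s_i = √(s[i,i]):
  s(X) = √(12.2) = 3.4928
  s(Y) = √(11) = 3.3166

Step 3 — r_{ij} = s_{ij} / (s_i · s_j):
  r[X,X] = 1 (diagonal).
  r[X,Y] = 1.75 / (3.4928 · 3.3166) = 1.75 / 11.5845 = 0.1511
  r[Y,Y] = 1 (diagonal).

R is symmetric with unit diagonal. Assembling:

R = [[1, 0.1511],
 [0.1511, 1]]


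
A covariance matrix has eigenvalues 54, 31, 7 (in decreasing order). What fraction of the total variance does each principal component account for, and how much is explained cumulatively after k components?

Step 1 — total variance = trace(Sigma) = Σ λ_i = 54 + 31 + 7 = 92.

Step 2 — fraction explained by component i = λ_i / Σ λ:
  PC1: 54/92 = 0.587
  PC2: 31/92 = 0.337
  PC3: 7/92 = 0.0761

Step 3 — cumulative fraction after k components = (λ_1 + ... + λ_k) / Σ λ:
  k = 1: 54/92 = 0.587
  k = 2: (54 + 31)/92 = 85/92 = 0.9239
  k = 3: (54 + 31 + 7)/92 = 92/92 = 1

Summary (fraction, with percent):

explained: PC1 0.587 (58.7%), PC2 0.337 (33.7%), PC3 0.0761 (7.61%);  cumulative: 0.587, 0.9239, 1


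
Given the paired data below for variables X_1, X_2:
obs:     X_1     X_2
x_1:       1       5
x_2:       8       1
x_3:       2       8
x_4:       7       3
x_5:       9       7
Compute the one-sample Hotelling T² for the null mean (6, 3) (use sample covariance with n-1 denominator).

Step 1 — sample mean vector:
  mean(X_1) = (1 + 8 + 2 + 7 + 9) / 5 = 27/5 = 5.4
  mean(X_2) = (5 + 1 + 8 + 3 + 7) / 5 = 24/5 = 4.8
  x̄ = (5.4, 4.8),  deviation x̄ - mu_0 = (5.4, 4.8) - (6, 3) = (-0.6, 1.8).

Step 2 — sample covariance matrix, S[i,j] = (1/(n-1)) · Σ_k (x_{k,i} - mean_i) · (x_{k,j} - mean_j), divisor n-1 = 4:
  S[X_1,X_1] = ((-4.4)·(-4.4) + (2.6)·(2.6) + (-3.4)·(-3.4) + (1.6)·(1.6) + (3.6)·(3.6)) / 4 = 53.2/4 = 13.3
  S[X_1,X_2] = ((-4.4)·(0.2) + (2.6)·(-3.8) + (-3.4)·(3.2) + (1.6)·(-1.8) + (3.6)·(2.2)) / 4 = -16.6/4 = -4.15
  S[X_2,X_2] = ((0.2)·(0.2) + (-3.8)·(-3.8) + (3.2)·(3.2) + (-1.8)·(-1.8) + (2.2)·(2.2)) / 4 = 32.8/4 = 8.2
  S = [[13.3, -4.15],
 [-4.15, 8.2]].

Step 3 — invert S. det(S) = 13.3·8.2 - (-4.15)² = 91.8375.
  S^{-1} = (1/det) · [[d, -b], [-b, a]] = [[0.0893, 0.0452],
 [0.0452, 0.1448]].

Step 4 — quadratic form (x̄ - mu_0)^T · S^{-1} · (x̄ - mu_0):
  S^{-1} · (x̄ - mu_0) = (0.0278, 0.2336),
  (x̄ - mu_0)^T · [...] = (-0.6)·(0.0278) + (1.8)·(0.2336) = 0.4038.

Step 5 — scale by n: T² = 5 · 0.4038 = 2.0188.

T² ≈ 2.0188


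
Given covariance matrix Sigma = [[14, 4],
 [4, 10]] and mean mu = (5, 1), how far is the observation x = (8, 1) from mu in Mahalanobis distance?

Step 1 — centre the observation: (x - mu) = (3, 0).

Step 2 — invert Sigma. det(Sigma) = 14·10 - (4)² = 124.
  Sigma^{-1} = (1/det) · [[d, -b], [-b, a]] = [[0.0806, -0.0323],
 [-0.0323, 0.1129]].

Step 3 — form the quadratic (x - mu)^T · Sigma^{-1} · (x - mu):
  Sigma^{-1} · (x - mu) = (0.2419, -0.0968).
  (x - mu)^T · [Sigma^{-1} · (x - mu)] = (3)·(0.2419) + (0)·(-0.0968) = 0.7258.

Step 4 — take square root: d = √(0.7258) ≈ 0.8519.

d(x, mu) = √(0.7258) ≈ 0.8519


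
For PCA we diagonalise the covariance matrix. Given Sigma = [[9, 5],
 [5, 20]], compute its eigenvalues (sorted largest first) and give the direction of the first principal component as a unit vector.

Step 1 — characteristic polynomial of 2×2 Sigma:
  det(Sigma - λI) = λ² - trace · λ + det = 0.
  trace = 9 + 20 = 29, det = 9·20 - (5)² = 155.
Step 2 — discriminant:
  Δ = trace² - 4·det = 841 - 620 = 221.
Step 3 — eigenvalues:
  λ = (trace ± √Δ)/2 = (29 ± 14.8661)/2,
  λ_1 = 21.933,  λ_2 = 7.067.

Step 4 — unit eigenvector for λ_1: solve (Sigma - λ_1 I)v = 0. First row:
  (9 - 21.933)·v_x + (5)·v_y = 0, i.e. (-12.933)·v_x + (5)·v_y = 0,
  so v ∝ (b, λ_1 - a) = (5, 12.933) = u.
  ||u|| = √((5)² + (12.933)²) = √(192.2634) ≈ 13.8659,
  v_1 = u/||u|| ≈ (0.3606, 0.9327) (||v_1|| = 1).

λ_1 = 21.933,  λ_2 = 7.067;  v_1 ≈ (0.3606, 0.9327)
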